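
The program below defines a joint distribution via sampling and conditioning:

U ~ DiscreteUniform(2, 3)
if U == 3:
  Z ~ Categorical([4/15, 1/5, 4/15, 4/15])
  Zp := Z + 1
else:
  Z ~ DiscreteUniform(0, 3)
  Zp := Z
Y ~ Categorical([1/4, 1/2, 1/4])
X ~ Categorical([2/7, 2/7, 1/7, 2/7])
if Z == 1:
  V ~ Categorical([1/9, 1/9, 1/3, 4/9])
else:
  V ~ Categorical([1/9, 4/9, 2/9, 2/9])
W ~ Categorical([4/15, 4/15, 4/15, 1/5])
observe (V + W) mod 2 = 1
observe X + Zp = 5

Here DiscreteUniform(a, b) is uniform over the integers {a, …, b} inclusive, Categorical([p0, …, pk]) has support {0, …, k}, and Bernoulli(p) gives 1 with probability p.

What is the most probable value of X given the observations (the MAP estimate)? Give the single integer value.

argmax_v P(X = v | obs) = 3

Enumerate traces; 120 have nonzero weight after conditioning:
  (U=2, Z=2, Y=0, X=3, V=0, W=1) weight 1/3780
  (U=2, Z=2, Y=0, X=3, V=0, W=3) weight 1/5040
  (U=2, Z=2, Y=0, X=3, V=1, W=0) weight 1/945
  (U=2, Z=2, Y=0, X=3, V=1, W=2) weight 1/945
  (U=2, Z=2, Y=0, X=3, V=2, W=1) weight 1/1890
  (U=2, Z=2, Y=0, X=3, V=2, W=3) weight 1/2520
  (U=2, Z=2, Y=0, X=3, V=3, W=0) weight 1/1890
  (U=2, Z=2, Y=0, X=3, V=3, W=2) weight 1/1890
  (U=2, Z=3, Y=0, X=2, V=0, W=1) weight 1/7560
  (U=3, Z=3, Y=0, X=1, V=0, W=1) weight 4/14175
  … 110 more
Group by X:
  weight(X=1) = 92/4725
  weight(X=2) = 713/37800
  weight(X=3) = 617/18900
Total weight = 92/4725 + 713/37800 + 617/18900 = 2683/37800
P(X=1 | obs) = 92/4725 / 2683/37800 = 736/2683
P(X=2 | obs) = 713/37800 / 2683/37800 = 713/2683
P(X=3 | obs) = 617/18900 / 2683/37800 = 1234/2683
argmax = 3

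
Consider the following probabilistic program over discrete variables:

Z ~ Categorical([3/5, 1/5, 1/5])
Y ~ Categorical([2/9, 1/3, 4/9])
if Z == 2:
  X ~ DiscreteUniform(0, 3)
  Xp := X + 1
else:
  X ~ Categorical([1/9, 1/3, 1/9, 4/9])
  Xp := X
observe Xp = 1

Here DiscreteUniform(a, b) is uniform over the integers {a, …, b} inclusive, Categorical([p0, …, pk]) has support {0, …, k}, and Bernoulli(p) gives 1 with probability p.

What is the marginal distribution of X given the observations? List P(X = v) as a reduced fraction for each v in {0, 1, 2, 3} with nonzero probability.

Enumerate traces; 9 have nonzero weight after conditioning:
  (Z=0, Y=0, X=1) weight 2/45
  (Z=0, Y=1, X=1) weight 1/15
  (Z=0, Y=2, X=1) weight 4/45
  (Z=1, Y=0, X=1) weight 2/135
  (Z=1, Y=1, X=1) weight 1/45
  (Z=1, Y=2, X=1) weight 4/135
  (Z=2, Y=0, X=0) weight 1/90
  (Z=2, Y=1, X=0) weight 1/60
  … 1 more
Group by X:
  weight(X=0) = 1/20
  weight(X=1) = 4/15
Total weight = 1/20 + 4/15 = 19/60
P(X=0 | obs) = 1/20 / 19/60 = 3/19
P(X=1 | obs) = 4/15 / 19/60 = 16/19

P(X=0) = 3/19, P(X=1) = 16/19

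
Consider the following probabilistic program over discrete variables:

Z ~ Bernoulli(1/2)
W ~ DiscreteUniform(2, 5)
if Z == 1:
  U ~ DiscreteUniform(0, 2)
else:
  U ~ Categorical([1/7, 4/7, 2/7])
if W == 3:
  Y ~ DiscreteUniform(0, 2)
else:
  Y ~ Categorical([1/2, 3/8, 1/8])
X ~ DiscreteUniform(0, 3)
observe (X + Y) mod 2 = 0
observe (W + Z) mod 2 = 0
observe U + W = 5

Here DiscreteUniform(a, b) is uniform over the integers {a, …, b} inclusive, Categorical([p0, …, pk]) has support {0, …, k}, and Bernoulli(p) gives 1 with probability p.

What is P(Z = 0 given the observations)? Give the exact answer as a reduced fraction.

P(Z = 0 | obs) = 6/13

Enumerate traces; 18 have nonzero weight after conditioning:
  (Z=0, W=4, U=1, Y=0, X=0) weight 1/112
  (Z=0, W=4, U=1, Y=0, X=2) weight 1/112
  (Z=0, W=4, U=1, Y=1, X=1) weight 3/448
  (Z=0, W=4, U=1, Y=1, X=3) weight 3/448
  (Z=0, W=4, U=1, Y=2, X=0) weight 1/448
  (Z=0, W=4, U=1, Y=2, X=2) weight 1/448
  (Z=1, W=3, U=2, Y=0, X=0) weight 1/288
  (Z=1, W=3, U=2, Y=0, X=2) weight 1/288
  … 10 more
Group by Z:
  weight(Z=0) = 1/28
  weight(Z=1) = 1/24
Total weight = 1/28 + 1/24 = 13/168
P(Z=0 | obs) = 1/28 / 13/168 = 6/13
P(Z=1 | obs) = 1/24 / 13/168 = 7/13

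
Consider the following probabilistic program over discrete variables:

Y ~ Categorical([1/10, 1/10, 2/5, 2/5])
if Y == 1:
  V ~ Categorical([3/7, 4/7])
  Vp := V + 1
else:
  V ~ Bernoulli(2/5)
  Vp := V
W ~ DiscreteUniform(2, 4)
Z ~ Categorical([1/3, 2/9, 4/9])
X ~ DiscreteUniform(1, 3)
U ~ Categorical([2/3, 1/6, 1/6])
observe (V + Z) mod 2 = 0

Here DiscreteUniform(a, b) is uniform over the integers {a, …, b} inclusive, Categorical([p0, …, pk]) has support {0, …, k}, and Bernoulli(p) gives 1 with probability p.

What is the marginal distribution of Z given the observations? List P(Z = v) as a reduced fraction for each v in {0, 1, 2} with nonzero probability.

P(Z=0) = 153/430, P(Z=1) = 73/430, P(Z=2) = 102/215

Enumerate traces; 324 have nonzero weight after conditioning:
  (Y=0, V=0, W=2, Z=0, X=1, U=0) weight 1/675
  (Y=0, V=0, W=2, Z=0, X=1, U=1) weight 1/2700
  (Y=0, V=0, W=2, Z=0, X=1, U=2) weight 1/2700
  (Y=0, V=0, W=2, Z=0, X=2, U=0) weight 1/675
  (Y=0, V=0, W=2, Z=0, X=2, U=1) weight 1/2700
  (Y=0, V=0, W=2, Z=0, X=2, U=2) weight 1/2700
  (Y=0, V=0, W=2, Z=0, X=3, U=0) weight 1/675
  (Y=0, V=0, W=2, Z=0, X=3, U=1) weight 1/2700
  (Y=0, V=0, W=2, Z=2, X=1, U=0) weight 4/2025
  (Y=0, V=1, W=2, Z=1, X=1, U=0) weight 4/6075
  … 314 more
Group by Z:
  weight(Z=0) = 34/175
  weight(Z=1) = 146/1575
  weight(Z=2) = 136/525
Total weight = 34/175 + 146/1575 + 136/525 = 172/315
P(Z=0 | obs) = 34/175 / 172/315 = 153/430
P(Z=1 | obs) = 146/1575 / 172/315 = 73/430
P(Z=2 | obs) = 136/525 / 172/315 = 102/215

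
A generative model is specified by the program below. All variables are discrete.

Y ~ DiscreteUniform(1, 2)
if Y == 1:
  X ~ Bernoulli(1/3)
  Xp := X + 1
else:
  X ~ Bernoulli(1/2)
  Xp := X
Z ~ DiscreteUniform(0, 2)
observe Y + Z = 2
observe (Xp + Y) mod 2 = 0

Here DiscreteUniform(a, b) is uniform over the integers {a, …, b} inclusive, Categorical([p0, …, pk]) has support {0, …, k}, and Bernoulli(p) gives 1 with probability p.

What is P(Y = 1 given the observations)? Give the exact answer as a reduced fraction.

Enumerate traces; 2 have nonzero weight after conditioning:
  (Y=1, X=0, Z=1) weight 1/9
  (Y=2, X=0, Z=0) weight 1/12
Group by Y:
  weight(Y=1) = 1/9
  weight(Y=2) = 1/12
Total weight = 1/9 + 1/12 = 7/36
P(Y=1 | obs) = 1/9 / 7/36 = 4/7
P(Y=2 | obs) = 1/12 / 7/36 = 3/7

P(Y = 1 | obs) = 4/7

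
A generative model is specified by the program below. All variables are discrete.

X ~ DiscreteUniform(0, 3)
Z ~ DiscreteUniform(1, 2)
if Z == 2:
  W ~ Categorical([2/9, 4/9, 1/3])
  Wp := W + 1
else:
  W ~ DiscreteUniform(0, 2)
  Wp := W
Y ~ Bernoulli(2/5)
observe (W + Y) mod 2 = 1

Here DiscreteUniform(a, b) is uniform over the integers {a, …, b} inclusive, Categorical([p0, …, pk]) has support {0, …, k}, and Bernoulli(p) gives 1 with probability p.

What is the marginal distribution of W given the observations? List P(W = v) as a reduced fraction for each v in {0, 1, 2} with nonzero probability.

Enumerate traces; 24 have nonzero weight after conditioning:
  (X=0, Z=1, W=0, Y=1) weight 1/60
  (X=0, Z=1, W=1, Y=0) weight 1/40
  (X=0, Z=1, W=2, Y=1) weight 1/60
  (X=0, Z=2, W=0, Y=1) weight 1/90
  (X=0, Z=2, W=1, Y=0) weight 1/30
  (X=0, Z=2, W=2, Y=1) weight 1/60
  (X=1, Z=1, W=0, Y=1) weight 1/60
  (X=1, Z=1, W=1, Y=0) weight 1/40
  … 16 more
Group by W:
  weight(W=0) = 1/9
  weight(W=1) = 7/30
  weight(W=2) = 2/15
Total weight = 1/9 + 7/30 + 2/15 = 43/90
P(W=0 | obs) = 1/9 / 43/90 = 10/43
P(W=1 | obs) = 7/30 / 43/90 = 21/43
P(W=2 | obs) = 2/15 / 43/90 = 12/43

P(W=0) = 10/43, P(W=1) = 21/43, P(W=2) = 12/43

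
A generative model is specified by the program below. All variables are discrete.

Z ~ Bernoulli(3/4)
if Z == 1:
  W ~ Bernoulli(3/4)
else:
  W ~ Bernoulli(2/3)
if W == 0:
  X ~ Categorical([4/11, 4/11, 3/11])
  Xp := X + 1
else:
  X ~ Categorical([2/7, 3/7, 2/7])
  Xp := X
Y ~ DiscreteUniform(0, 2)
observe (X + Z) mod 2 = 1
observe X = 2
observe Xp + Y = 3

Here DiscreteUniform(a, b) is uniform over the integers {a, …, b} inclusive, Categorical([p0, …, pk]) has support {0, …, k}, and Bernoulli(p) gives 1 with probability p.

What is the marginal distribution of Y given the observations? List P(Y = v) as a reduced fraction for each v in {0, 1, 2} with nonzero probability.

Enumerate traces; 2 have nonzero weight after conditioning:
  (Z=1, W=0, X=2, Y=0) weight 3/176
  (Z=1, W=1, X=2, Y=1) weight 3/56
Group by Y:
  weight(Y=0) = 3/176
  weight(Y=1) = 3/56
Total weight = 3/176 + 3/56 = 87/1232
P(Y=0 | obs) = 3/176 / 87/1232 = 7/29
P(Y=1 | obs) = 3/56 / 87/1232 = 22/29

P(Y=0) = 7/29, P(Y=1) = 22/29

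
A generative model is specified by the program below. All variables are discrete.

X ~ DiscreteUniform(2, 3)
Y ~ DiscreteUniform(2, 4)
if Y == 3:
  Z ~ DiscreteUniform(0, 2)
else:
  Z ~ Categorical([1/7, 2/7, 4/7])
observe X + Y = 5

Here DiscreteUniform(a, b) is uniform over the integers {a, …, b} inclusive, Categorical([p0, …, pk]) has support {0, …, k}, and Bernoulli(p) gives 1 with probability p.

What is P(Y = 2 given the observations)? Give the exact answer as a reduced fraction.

Enumerate traces; 6 have nonzero weight after conditioning:
  (X=2, Y=3, Z=0) weight 1/18
  (X=2, Y=3, Z=1) weight 1/18
  (X=2, Y=3, Z=2) weight 1/18
  (X=3, Y=2, Z=0) weight 1/42
  (X=3, Y=2, Z=1) weight 1/21
  (X=3, Y=2, Z=2) weight 2/21
Group by Y:
  weight(Y=2) = 1/6
  weight(Y=3) = 1/6
Total weight = 1/6 + 1/6 = 1/3
P(Y=2 | obs) = 1/6 / 1/3 = 1/2
P(Y=3 | obs) = 1/6 / 1/3 = 1/2

P(Y = 2 | obs) = 1/2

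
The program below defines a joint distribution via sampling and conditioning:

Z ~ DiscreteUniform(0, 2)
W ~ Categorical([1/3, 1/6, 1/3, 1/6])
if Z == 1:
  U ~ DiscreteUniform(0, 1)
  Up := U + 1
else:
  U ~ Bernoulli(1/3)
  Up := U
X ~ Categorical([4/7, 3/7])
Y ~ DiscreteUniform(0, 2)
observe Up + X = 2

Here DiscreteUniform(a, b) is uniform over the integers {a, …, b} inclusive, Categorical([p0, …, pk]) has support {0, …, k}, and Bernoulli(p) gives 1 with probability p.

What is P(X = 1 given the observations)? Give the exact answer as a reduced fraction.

Enumerate traces; 48 have nonzero weight after conditioning:
  (Z=0, W=0, U=1, X=1, Y=0) weight 1/189
  (Z=0, W=0, U=1, X=1, Y=1) weight 1/189
  (Z=0, W=0, U=1, X=1, Y=2) weight 1/189
  (Z=0, W=1, U=1, X=1, Y=0) weight 1/378
  (Z=0, W=1, U=1, X=1, Y=1) weight 1/378
  (Z=0, W=1, U=1, X=1, Y=2) weight 1/378
  (Z=0, W=2, U=1, X=1, Y=0) weight 1/189
  (Z=0, W=2, U=1, X=1, Y=1) weight 1/189
  (Z=1, W=0, U=1, X=0, Y=0) weight 2/189
  … 39 more
Group by X:
  weight(X=0) = 2/21
  weight(X=1) = 1/6
Total weight = 2/21 + 1/6 = 11/42
P(X=0 | obs) = 2/21 / 11/42 = 4/11
P(X=1 | obs) = 1/6 / 11/42 = 7/11

P(X = 1 | obs) = 7/11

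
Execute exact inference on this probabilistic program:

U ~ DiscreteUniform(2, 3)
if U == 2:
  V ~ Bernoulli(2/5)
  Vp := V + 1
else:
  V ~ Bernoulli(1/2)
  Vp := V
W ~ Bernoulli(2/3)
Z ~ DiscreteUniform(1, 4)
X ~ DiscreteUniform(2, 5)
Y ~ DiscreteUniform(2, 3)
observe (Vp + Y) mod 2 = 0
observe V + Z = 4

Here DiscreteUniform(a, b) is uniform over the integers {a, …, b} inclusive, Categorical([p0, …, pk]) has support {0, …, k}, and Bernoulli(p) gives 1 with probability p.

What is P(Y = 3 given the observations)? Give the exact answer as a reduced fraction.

Enumerate traces; 32 have nonzero weight after conditioning:
  (U=2, V=0, W=0, Z=4, X=2, Y=3) weight 1/320
  (U=2, V=0, W=0, Z=4, X=3, Y=3) weight 1/320
  (U=2, V=0, W=0, Z=4, X=4, Y=3) weight 1/320
  (U=2, V=0, W=0, Z=4, X=5, Y=3) weight 1/320
  (U=2, V=0, W=1, Z=4, X=2, Y=3) weight 1/160
  (U=2, V=0, W=1, Z=4, X=3, Y=3) weight 1/160
  (U=2, V=0, W=1, Z=4, X=4, Y=3) weight 1/160
  (U=2, V=0, W=1, Z=4, X=5, Y=3) weight 1/160
  (U=2, V=1, W=0, Z=3, X=2, Y=2) weight 1/480
  … 23 more
Group by Y:
  weight(Y=2) = 9/160
  weight(Y=3) = 11/160
Total weight = 9/160 + 11/160 = 1/8
P(Y=2 | obs) = 9/160 / 1/8 = 9/20
P(Y=3 | obs) = 11/160 / 1/8 = 11/20

P(Y = 3 | obs) = 11/20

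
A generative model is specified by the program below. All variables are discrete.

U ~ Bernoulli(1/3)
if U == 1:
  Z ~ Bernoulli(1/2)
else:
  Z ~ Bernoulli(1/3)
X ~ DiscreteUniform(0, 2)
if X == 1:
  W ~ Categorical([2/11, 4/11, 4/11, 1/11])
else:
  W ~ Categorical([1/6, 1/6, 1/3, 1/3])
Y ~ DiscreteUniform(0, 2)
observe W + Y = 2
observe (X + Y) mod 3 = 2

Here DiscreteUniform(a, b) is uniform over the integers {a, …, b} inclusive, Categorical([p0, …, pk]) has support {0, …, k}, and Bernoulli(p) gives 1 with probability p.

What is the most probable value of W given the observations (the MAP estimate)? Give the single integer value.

Enumerate traces; 12 have nonzero weight after conditioning:
  (U=0, Z=0, X=0, W=0, Y=2) weight 2/243
  (U=0, Z=0, X=1, W=1, Y=1) weight 16/891
  (U=0, Z=0, X=2, W=2, Y=0) weight 4/243
  (U=0, Z=1, X=0, W=0, Y=2) weight 1/243
  (U=0, Z=1, X=1, W=1, Y=1) weight 8/891
  (U=0, Z=1, X=2, W=2, Y=0) weight 2/243
  (U=1, Z=0, X=0, W=0, Y=2) weight 1/324
  (U=1, Z=0, X=1, W=1, Y=1) weight 2/297
  … 4 more
Group by W:
  weight(W=0) = 1/54
  weight(W=1) = 4/99
  weight(W=2) = 1/27
Total weight = 1/54 + 4/99 + 1/27 = 19/198
P(W=0 | obs) = 1/54 / 19/198 = 11/57
P(W=1 | obs) = 4/99 / 19/198 = 8/19
P(W=2 | obs) = 1/27 / 19/198 = 22/57
argmax = 1

argmax_v P(W = v | obs) = 1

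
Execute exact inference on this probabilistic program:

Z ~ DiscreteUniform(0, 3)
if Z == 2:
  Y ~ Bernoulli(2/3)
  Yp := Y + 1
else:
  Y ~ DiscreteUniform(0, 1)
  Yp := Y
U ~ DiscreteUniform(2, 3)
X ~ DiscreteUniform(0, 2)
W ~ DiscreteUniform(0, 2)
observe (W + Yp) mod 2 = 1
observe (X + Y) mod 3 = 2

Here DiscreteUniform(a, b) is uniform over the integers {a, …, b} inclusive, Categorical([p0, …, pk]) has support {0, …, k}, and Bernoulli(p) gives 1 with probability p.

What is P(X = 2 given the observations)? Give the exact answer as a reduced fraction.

P(X = 2 | obs) = 13/35

Enumerate traces; 24 have nonzero weight after conditioning:
  (Z=0, Y=0, U=2, X=2, W=1) weight 1/144
  (Z=0, Y=0, U=3, X=2, W=1) weight 1/144
  (Z=0, Y=1, U=2, X=1, W=0) weight 1/144
  (Z=0, Y=1, U=2, X=1, W=2) weight 1/144
  (Z=0, Y=1, U=3, X=1, W=0) weight 1/144
  (Z=0, Y=1, U=3, X=1, W=2) weight 1/144
  (Z=1, Y=0, U=2, X=2, W=1) weight 1/144
  (Z=1, Y=0, U=3, X=2, W=1) weight 1/144
  … 16 more
Group by X:
  weight(X=1) = 11/108
  weight(X=2) = 13/216
Total weight = 11/108 + 13/216 = 35/216
P(X=1 | obs) = 11/108 / 35/216 = 22/35
P(X=2 | obs) = 13/216 / 35/216 = 13/35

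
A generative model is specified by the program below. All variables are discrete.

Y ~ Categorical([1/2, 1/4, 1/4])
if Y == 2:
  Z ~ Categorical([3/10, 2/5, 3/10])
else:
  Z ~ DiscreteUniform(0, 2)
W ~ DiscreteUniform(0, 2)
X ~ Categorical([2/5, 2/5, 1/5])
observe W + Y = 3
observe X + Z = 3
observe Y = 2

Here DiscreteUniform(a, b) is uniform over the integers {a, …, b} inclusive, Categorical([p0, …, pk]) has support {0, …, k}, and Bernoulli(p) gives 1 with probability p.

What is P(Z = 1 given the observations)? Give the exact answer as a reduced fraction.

P(Z = 1 | obs) = 2/5

Enumerate traces; 2 have nonzero weight after conditioning:
  (Y=2, Z=1, W=1, X=2) weight 1/150
  (Y=2, Z=2, W=1, X=1) weight 1/100
Group by Z:
  weight(Z=1) = 1/150
  weight(Z=2) = 1/100
Total weight = 1/150 + 1/100 = 1/60
P(Z=1 | obs) = 1/150 / 1/60 = 2/5
P(Z=2 | obs) = 1/100 / 1/60 = 3/5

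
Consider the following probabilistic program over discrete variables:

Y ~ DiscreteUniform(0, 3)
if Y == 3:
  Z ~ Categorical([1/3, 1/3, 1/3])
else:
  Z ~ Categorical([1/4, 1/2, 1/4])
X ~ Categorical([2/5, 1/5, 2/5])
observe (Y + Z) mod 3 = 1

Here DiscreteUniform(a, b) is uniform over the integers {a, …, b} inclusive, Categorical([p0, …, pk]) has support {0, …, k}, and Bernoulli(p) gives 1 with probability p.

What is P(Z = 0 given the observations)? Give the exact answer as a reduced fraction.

Enumerate traces; 12 have nonzero weight after conditioning:
  (Y=0, Z=1, X=0) weight 1/20
  (Y=0, Z=1, X=1) weight 1/40
  (Y=0, Z=1, X=2) weight 1/20
  (Y=1, Z=0, X=0) weight 1/40
  (Y=1, Z=0, X=1) weight 1/80
  (Y=1, Z=0, X=2) weight 1/40
  (Y=2, Z=2, X=0) weight 1/40
  (Y=2, Z=2, X=1) weight 1/80
  … 4 more
Group by Z:
  weight(Z=0) = 1/16
  weight(Z=1) = 5/24
  weight(Z=2) = 1/16
Total weight = 1/16 + 5/24 + 1/16 = 1/3
P(Z=0 | obs) = 1/16 / 1/3 = 3/16
P(Z=1 | obs) = 5/24 / 1/3 = 5/8
P(Z=2 | obs) = 1/16 / 1/3 = 3/16

P(Z = 0 | obs) = 3/16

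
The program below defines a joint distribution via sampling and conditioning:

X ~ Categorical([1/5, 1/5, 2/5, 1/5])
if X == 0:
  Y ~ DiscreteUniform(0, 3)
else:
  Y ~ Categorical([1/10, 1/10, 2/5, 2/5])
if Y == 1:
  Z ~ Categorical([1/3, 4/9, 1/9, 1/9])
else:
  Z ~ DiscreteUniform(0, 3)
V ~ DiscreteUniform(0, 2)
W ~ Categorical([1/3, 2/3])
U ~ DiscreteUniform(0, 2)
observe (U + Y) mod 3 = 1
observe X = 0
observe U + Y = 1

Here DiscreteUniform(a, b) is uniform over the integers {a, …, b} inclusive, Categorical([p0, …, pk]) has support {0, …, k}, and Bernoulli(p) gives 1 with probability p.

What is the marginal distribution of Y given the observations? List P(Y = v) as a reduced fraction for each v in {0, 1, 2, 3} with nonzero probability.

Enumerate traces; 48 have nonzero weight after conditioning:
  (X=0, Y=0, Z=0, V=0, W=0, U=1) weight 1/2160
  (X=0, Y=0, Z=0, V=0, W=1, U=1) weight 1/1080
  (X=0, Y=0, Z=0, V=1, W=0, U=1) weight 1/2160
  (X=0, Y=0, Z=0, V=1, W=1, U=1) weight 1/1080
  (X=0, Y=0, Z=0, V=2, W=0, U=1) weight 1/2160
  (X=0, Y=0, Z=0, V=2, W=1, U=1) weight 1/1080
  (X=0, Y=0, Z=1, V=0, W=0, U=1) weight 1/2160
  (X=0, Y=0, Z=1, V=0, W=1, U=1) weight 1/1080
  (X=0, Y=1, Z=0, V=0, W=0, U=0) weight 1/1620
  … 39 more
Group by Y:
  weight(Y=0) = 1/60
  weight(Y=1) = 1/60
Total weight = 1/60 + 1/60 = 1/30
P(Y=0 | obs) = 1/60 / 1/30 = 1/2
P(Y=1 | obs) = 1/60 / 1/30 = 1/2

P(Y=0) = 1/2, P(Y=1) = 1/2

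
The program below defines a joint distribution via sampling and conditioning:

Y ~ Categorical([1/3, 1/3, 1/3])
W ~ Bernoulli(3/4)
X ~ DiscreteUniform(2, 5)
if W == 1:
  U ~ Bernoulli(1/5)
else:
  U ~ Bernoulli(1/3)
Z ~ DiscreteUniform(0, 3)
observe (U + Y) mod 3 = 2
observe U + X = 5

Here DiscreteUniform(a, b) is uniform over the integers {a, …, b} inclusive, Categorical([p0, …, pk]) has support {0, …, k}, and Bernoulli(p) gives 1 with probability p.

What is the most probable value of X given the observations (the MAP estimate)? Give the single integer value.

argmax_v P(X = v | obs) = 5

Enumerate traces; 16 have nonzero weight after conditioning:
  (Y=1, W=0, X=4, U=1, Z=0) weight 1/576
  (Y=1, W=0, X=4, U=1, Z=1) weight 1/576
  (Y=1, W=0, X=4, U=1, Z=2) weight 1/576
  (Y=1, W=0, X=4, U=1, Z=3) weight 1/576
  (Y=1, W=1, X=4, U=1, Z=0) weight 1/320
  (Y=1, W=1, X=4, U=1, Z=1) weight 1/320
  (Y=1, W=1, X=4, U=1, Z=2) weight 1/320
  (Y=1, W=1, X=4, U=1, Z=3) weight 1/320
  (Y=2, W=0, X=5, U=0, Z=0) weight 1/288
  … 7 more
Group by X:
  weight(X=4) = 7/360
  weight(X=5) = 23/360
Total weight = 7/360 + 23/360 = 1/12
P(X=4 | obs) = 7/360 / 1/12 = 7/30
P(X=5 | obs) = 23/360 / 1/12 = 23/30
argmax = 5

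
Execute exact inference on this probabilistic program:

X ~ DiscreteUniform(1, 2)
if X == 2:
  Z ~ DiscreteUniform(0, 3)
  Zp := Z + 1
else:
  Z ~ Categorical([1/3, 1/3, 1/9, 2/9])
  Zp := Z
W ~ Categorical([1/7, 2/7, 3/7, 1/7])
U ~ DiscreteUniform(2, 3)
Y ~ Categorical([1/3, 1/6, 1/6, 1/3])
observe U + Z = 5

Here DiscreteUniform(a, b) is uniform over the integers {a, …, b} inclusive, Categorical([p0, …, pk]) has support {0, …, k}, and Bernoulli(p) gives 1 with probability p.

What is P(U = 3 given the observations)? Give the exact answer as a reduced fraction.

P(U = 3 | obs) = 13/30

Enumerate traces; 64 have nonzero weight after conditioning:
  (X=1, Z=2, W=0, U=3, Y=0) weight 1/756
  (X=1, Z=2, W=0, U=3, Y=1) weight 1/1512
  (X=1, Z=2, W=0, U=3, Y=2) weight 1/1512
  (X=1, Z=2, W=0, U=3, Y=3) weight 1/756
  (X=1, Z=2, W=1, U=3, Y=0) weight 1/378
  (X=1, Z=2, W=1, U=3, Y=1) weight 1/756
  (X=1, Z=2, W=1, U=3, Y=2) weight 1/756
  (X=1, Z=2, W=1, U=3, Y=3) weight 1/378
  (X=1, Z=3, W=0, U=2, Y=0) weight 1/378
  … 55 more
Group by U:
  weight(U=2) = 17/144
  weight(U=3) = 13/144
Total weight = 17/144 + 13/144 = 5/24
P(U=2 | obs) = 17/144 / 5/24 = 17/30
P(U=3 | obs) = 13/144 / 5/24 = 13/30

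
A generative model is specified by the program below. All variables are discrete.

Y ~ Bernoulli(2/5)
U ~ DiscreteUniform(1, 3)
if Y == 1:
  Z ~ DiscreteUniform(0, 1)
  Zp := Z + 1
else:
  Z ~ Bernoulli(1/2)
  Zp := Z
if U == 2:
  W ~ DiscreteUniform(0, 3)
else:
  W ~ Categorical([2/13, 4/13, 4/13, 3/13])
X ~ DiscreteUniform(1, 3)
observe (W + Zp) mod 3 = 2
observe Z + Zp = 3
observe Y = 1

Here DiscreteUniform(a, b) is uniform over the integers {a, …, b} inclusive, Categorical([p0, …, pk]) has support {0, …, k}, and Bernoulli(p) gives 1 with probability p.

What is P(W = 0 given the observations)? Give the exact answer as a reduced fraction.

P(W = 0 | obs) = 29/66

Enumerate traces; 18 have nonzero weight after conditioning:
  (Y=1, U=1, Z=1, W=0, X=1) weight 2/585
  (Y=1, U=1, Z=1, W=0, X=2) weight 2/585
  (Y=1, U=1, Z=1, W=0, X=3) weight 2/585
  (Y=1, U=1, Z=1, W=3, X=1) weight 1/195
  (Y=1, U=1, Z=1, W=3, X=2) weight 1/195
  (Y=1, U=1, Z=1, W=3, X=3) weight 1/195
  (Y=1, U=2, Z=1, W=0, X=1) weight 1/180
  (Y=1, U=2, Z=1, W=0, X=2) weight 1/180
  … 10 more
Group by W:
  weight(W=0) = 29/780
  weight(W=3) = 37/780
Total weight = 29/780 + 37/780 = 11/130
P(W=0 | obs) = 29/780 / 11/130 = 29/66
P(W=3 | obs) = 37/780 / 11/130 = 37/66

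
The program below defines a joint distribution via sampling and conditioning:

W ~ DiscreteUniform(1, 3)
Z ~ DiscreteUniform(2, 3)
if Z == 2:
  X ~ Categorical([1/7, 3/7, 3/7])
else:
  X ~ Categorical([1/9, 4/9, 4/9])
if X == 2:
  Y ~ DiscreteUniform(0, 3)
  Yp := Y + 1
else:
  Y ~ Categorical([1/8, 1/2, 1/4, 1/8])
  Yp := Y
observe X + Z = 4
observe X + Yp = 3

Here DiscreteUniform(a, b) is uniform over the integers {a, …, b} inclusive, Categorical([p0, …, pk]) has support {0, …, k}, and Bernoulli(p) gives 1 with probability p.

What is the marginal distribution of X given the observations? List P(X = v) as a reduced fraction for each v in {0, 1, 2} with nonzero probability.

P(X=1) = 28/55, P(X=2) = 27/55

Enumerate traces; 6 have nonzero weight after conditioning:
  (W=1, Z=2, X=2, Y=0) weight 1/56
  (W=1, Z=3, X=1, Y=2) weight 1/54
  (W=2, Z=2, X=2, Y=0) weight 1/56
  (W=2, Z=3, X=1, Y=2) weight 1/54
  (W=3, Z=2, X=2, Y=0) weight 1/56
  (W=3, Z=3, X=1, Y=2) weight 1/54
Group by X:
  weight(X=1) = 1/18
  weight(X=2) = 3/56
Total weight = 1/18 + 3/56 = 55/504
P(X=1 | obs) = 1/18 / 55/504 = 28/55
P(X=2 | obs) = 3/56 / 55/504 = 27/55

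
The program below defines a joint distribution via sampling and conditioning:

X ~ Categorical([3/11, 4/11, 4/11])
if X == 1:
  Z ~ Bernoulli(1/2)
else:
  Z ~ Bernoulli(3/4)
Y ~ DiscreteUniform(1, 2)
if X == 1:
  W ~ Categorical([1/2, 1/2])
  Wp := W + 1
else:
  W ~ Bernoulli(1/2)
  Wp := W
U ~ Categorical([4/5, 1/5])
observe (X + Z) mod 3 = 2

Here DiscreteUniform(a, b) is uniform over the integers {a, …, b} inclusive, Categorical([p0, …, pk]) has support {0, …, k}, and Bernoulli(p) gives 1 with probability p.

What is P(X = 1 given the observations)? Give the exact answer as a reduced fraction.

P(X = 1 | obs) = 2/3

Enumerate traces; 16 have nonzero weight after conditioning:
  (X=1, Z=1, Y=1, W=0, U=0) weight 2/55
  (X=1, Z=1, Y=1, W=0, U=1) weight 1/110
  (X=1, Z=1, Y=1, W=1, U=0) weight 2/55
  (X=1, Z=1, Y=1, W=1, U=1) weight 1/110
  (X=1, Z=1, Y=2, W=0, U=0) weight 2/55
  (X=1, Z=1, Y=2, W=0, U=1) weight 1/110
  (X=1, Z=1, Y=2, W=1, U=0) weight 2/55
  (X=1, Z=1, Y=2, W=1, U=1) weight 1/110
  (X=2, Z=0, Y=1, W=0, U=0) weight 1/55
  … 7 more
Group by X:
  weight(X=1) = 2/11
  weight(X=2) = 1/11
Total weight = 2/11 + 1/11 = 3/11
P(X=1 | obs) = 2/11 / 3/11 = 2/3
P(X=2 | obs) = 1/11 / 3/11 = 1/3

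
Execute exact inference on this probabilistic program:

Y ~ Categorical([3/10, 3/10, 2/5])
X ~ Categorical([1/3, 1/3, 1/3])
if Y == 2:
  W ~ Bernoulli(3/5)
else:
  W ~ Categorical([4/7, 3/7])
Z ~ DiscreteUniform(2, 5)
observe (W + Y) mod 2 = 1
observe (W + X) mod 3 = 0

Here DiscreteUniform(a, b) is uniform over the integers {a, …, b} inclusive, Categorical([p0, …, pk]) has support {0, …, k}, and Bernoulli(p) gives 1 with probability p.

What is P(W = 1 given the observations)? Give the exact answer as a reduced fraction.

Enumerate traces; 12 have nonzero weight after conditioning:
  (Y=0, X=2, W=1, Z=2) weight 3/280
  (Y=0, X=2, W=1, Z=3) weight 3/280
  (Y=0, X=2, W=1, Z=4) weight 3/280
  (Y=0, X=2, W=1, Z=5) weight 3/280
  (Y=1, X=0, W=0, Z=2) weight 1/70
  (Y=1, X=0, W=0, Z=3) weight 1/70
  (Y=1, X=0, W=0, Z=4) weight 1/70
  (Y=1, X=0, W=0, Z=5) weight 1/70
  … 4 more
Group by W:
  weight(W=0) = 2/35
  weight(W=1) = 43/350
Total weight = 2/35 + 43/350 = 9/50
P(W=0 | obs) = 2/35 / 9/50 = 20/63
P(W=1 | obs) = 43/350 / 9/50 = 43/63

P(W = 1 | obs) = 43/63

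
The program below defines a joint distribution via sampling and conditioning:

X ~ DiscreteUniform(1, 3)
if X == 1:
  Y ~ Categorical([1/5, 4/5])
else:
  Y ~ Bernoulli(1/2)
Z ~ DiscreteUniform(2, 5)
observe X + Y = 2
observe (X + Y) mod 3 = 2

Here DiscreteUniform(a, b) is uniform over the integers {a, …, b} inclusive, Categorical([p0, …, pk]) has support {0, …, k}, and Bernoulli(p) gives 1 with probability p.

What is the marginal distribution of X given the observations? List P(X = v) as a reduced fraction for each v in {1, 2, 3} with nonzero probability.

P(X=1) = 8/13, P(X=2) = 5/13

Enumerate traces; 8 have nonzero weight after conditioning:
  (X=1, Y=1, Z=2) weight 1/15
  (X=1, Y=1, Z=3) weight 1/15
  (X=1, Y=1, Z=4) weight 1/15
  (X=1, Y=1, Z=5) weight 1/15
  (X=2, Y=0, Z=2) weight 1/24
  (X=2, Y=0, Z=3) weight 1/24
  (X=2, Y=0, Z=4) weight 1/24
  (X=2, Y=0, Z=5) weight 1/24
Group by X:
  weight(X=1) = 4/15
  weight(X=2) = 1/6
Total weight = 4/15 + 1/6 = 13/30
P(X=1 | obs) = 4/15 / 13/30 = 8/13
P(X=2 | obs) = 1/6 / 13/30 = 5/13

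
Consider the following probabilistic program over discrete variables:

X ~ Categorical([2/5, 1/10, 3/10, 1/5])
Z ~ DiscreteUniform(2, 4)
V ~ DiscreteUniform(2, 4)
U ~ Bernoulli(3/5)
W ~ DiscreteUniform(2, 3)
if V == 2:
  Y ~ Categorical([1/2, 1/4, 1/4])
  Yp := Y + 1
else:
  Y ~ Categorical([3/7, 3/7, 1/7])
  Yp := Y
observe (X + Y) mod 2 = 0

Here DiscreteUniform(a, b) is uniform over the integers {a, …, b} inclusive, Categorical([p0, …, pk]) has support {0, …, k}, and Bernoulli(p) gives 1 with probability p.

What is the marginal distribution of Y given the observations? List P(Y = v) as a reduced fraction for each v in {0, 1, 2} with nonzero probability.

P(Y=0) = 133/232, P(Y=1) = 93/464, P(Y=2) = 105/464

Enumerate traces; 216 have nonzero weight after conditioning:
  (X=0, Z=2, V=2, U=0, W=2, Y=0) weight 1/225
  (X=0, Z=2, V=2, U=0, W=2, Y=2) weight 1/450
  (X=0, Z=2, V=2, U=0, W=3, Y=0) weight 1/225
  (X=0, Z=2, V=2, U=0, W=3, Y=2) weight 1/450
  (X=0, Z=2, V=2, U=1, W=2, Y=0) weight 1/150
  (X=0, Z=2, V=2, U=1, W=2, Y=2) weight 1/300
  (X=0, Z=2, V=2, U=1, W=3, Y=0) weight 1/150
  (X=0, Z=2, V=2, U=1, W=3, Y=2) weight 1/300
  (X=1, Z=2, V=2, U=0, W=2, Y=1) weight 1/1800
  … 207 more
Group by Y:
  weight(Y=0) = 19/60
  weight(Y=1) = 31/280
  weight(Y=2) = 1/8
Total weight = 19/60 + 31/280 + 1/8 = 58/105
P(Y=0 | obs) = 19/60 / 58/105 = 133/232
P(Y=1 | obs) = 31/280 / 58/105 = 93/464
P(Y=2 | obs) = 1/8 / 58/105 = 105/464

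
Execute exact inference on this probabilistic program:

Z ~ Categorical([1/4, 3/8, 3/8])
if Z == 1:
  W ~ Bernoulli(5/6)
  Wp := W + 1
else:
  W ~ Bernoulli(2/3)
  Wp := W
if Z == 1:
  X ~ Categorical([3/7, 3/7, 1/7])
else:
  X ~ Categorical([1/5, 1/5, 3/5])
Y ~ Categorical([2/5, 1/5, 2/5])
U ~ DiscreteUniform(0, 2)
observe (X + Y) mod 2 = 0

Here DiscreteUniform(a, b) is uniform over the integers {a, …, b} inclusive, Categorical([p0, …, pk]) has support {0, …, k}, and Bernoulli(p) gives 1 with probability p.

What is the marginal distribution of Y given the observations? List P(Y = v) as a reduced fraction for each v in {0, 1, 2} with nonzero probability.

P(Y=0) = 5/11, P(Y=1) = 1/11, P(Y=2) = 5/11

Enumerate traces; 90 have nonzero weight after conditioning:
  (Z=0, W=0, X=0, Y=0, U=0) weight 1/450
  (Z=0, W=0, X=0, Y=0, U=1) weight 1/450
  (Z=0, W=0, X=0, Y=0, U=2) weight 1/450
  (Z=0, W=0, X=0, Y=2, U=0) weight 1/450
  (Z=0, W=0, X=0, Y=2, U=1) weight 1/450
  (Z=0, W=0, X=0, Y=2, U=2) weight 1/450
  (Z=0, W=0, X=1, Y=1, U=0) weight 1/900
  (Z=0, W=0, X=1, Y=1, U=1) weight 1/900
  … 82 more
Group by Y:
  weight(Y=0) = 2/7
  weight(Y=1) = 2/35
  weight(Y=2) = 2/7
Total weight = 2/7 + 2/35 + 2/7 = 22/35
P(Y=0 | obs) = 2/7 / 22/35 = 5/11
P(Y=1 | obs) = 2/35 / 22/35 = 1/11
P(Y=2 | obs) = 2/7 / 22/35 = 5/11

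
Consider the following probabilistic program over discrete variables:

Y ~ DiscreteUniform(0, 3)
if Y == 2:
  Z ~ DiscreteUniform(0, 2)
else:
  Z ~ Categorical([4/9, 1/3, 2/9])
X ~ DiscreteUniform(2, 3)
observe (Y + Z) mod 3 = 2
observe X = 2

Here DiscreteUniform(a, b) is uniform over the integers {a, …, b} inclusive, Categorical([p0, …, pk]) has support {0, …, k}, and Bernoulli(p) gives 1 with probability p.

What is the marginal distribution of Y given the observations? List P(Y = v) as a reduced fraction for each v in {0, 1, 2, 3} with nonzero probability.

Enumerate traces; 4 have nonzero weight after conditioning:
  (Y=0, Z=2, X=2) weight 1/36
  (Y=1, Z=1, X=2) weight 1/24
  (Y=2, Z=0, X=2) weight 1/24
  (Y=3, Z=2, X=2) weight 1/36
Group by Y:
  weight(Y=0) = 1/36
  weight(Y=1) = 1/24
  weight(Y=2) = 1/24
  weight(Y=3) = 1/36
Total weight = 1/36 + 1/24 + 1/24 + 1/36 = 5/36
P(Y=0 | obs) = 1/36 / 5/36 = 1/5
P(Y=1 | obs) = 1/24 / 5/36 = 3/10
P(Y=2 | obs) = 1/24 / 5/36 = 3/10
P(Y=3 | obs) = 1/36 / 5/36 = 1/5

P(Y=0) = 1/5, P(Y=1) = 3/10, P(Y=2) = 3/10, P(Y=3) = 1/5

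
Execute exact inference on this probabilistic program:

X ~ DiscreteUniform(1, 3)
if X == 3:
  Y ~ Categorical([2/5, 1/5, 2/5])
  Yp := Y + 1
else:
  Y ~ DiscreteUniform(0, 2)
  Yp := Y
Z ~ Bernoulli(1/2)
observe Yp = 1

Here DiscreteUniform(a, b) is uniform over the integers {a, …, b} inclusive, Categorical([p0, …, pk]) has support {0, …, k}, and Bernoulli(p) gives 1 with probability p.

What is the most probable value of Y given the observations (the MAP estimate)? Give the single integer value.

Enumerate traces; 6 have nonzero weight after conditioning:
  (X=1, Y=1, Z=0) weight 1/18
  (X=1, Y=1, Z=1) weight 1/18
  (X=2, Y=1, Z=0) weight 1/18
  (X=2, Y=1, Z=1) weight 1/18
  (X=3, Y=0, Z=0) weight 1/15
  (X=3, Y=0, Z=1) weight 1/15
Group by Y:
  weight(Y=0) = 2/15
  weight(Y=1) = 2/9
Total weight = 2/15 + 2/9 = 16/45
P(Y=0 | obs) = 2/15 / 16/45 = 3/8
P(Y=1 | obs) = 2/9 / 16/45 = 5/8
argmax = 1

argmax_v P(Y = v | obs) = 1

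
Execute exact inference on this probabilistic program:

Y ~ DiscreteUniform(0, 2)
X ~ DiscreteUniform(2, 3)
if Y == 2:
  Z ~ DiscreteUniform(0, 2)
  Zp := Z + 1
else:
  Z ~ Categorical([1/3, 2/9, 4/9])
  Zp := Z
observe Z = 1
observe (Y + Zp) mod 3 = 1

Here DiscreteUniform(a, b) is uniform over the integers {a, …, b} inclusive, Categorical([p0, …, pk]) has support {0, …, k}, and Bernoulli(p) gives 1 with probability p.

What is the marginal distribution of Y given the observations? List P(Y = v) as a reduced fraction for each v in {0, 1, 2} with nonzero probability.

Enumerate traces; 4 have nonzero weight after conditioning:
  (Y=0, X=2, Z=1) weight 1/27
  (Y=0, X=3, Z=1) weight 1/27
  (Y=2, X=2, Z=1) weight 1/18
  (Y=2, X=3, Z=1) weight 1/18
Group by Y:
  weight(Y=0) = 2/27
  weight(Y=2) = 1/9
Total weight = 2/27 + 1/9 = 5/27
P(Y=0 | obs) = 2/27 / 5/27 = 2/5
P(Y=2 | obs) = 1/9 / 5/27 = 3/5

P(Y=0) = 2/5, P(Y=2) = 3/5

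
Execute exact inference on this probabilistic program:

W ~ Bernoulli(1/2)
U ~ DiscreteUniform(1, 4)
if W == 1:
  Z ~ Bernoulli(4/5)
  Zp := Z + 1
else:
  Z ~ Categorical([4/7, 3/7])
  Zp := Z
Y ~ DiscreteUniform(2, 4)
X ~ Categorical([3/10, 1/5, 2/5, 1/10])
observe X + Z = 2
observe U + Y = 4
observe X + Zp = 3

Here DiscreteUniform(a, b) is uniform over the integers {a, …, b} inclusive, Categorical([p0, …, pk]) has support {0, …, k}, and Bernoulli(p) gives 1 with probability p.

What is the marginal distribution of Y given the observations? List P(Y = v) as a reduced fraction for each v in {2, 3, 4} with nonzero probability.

Enumerate traces; 4 have nonzero weight after conditioning:
  (W=1, U=1, Z=0, Y=3, X=2) weight 1/300
  (W=1, U=1, Z=1, Y=3, X=1) weight 1/150
  (W=1, U=2, Z=0, Y=2, X=2) weight 1/300
  (W=1, U=2, Z=1, Y=2, X=1) weight 1/150
Group by Y:
  weight(Y=2) = 1/100
  weight(Y=3) = 1/100
Total weight = 1/100 + 1/100 = 1/50
P(Y=2 | obs) = 1/100 / 1/50 = 1/2
P(Y=3 | obs) = 1/100 / 1/50 = 1/2

P(Y=2) = 1/2, P(Y=3) = 1/2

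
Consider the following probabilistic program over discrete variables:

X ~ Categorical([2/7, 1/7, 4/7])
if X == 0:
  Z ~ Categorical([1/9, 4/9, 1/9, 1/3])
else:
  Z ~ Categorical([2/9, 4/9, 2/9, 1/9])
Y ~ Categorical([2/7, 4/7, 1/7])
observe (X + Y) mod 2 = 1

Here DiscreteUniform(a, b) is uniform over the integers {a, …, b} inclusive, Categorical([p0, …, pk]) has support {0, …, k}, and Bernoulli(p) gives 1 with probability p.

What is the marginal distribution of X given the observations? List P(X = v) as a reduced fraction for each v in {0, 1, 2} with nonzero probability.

P(X=0) = 8/27, P(X=1) = 1/9, P(X=2) = 16/27

Enumerate traces; 16 have nonzero weight after conditioning:
  (X=0, Z=0, Y=1) weight 8/441
  (X=0, Z=1, Y=1) weight 32/441
  (X=0, Z=2, Y=1) weight 8/441
  (X=0, Z=3, Y=1) weight 8/147
  (X=1, Z=0, Y=0) weight 4/441
  (X=1, Z=0, Y=2) weight 2/441
  (X=1, Z=1, Y=0) weight 8/441
  (X=1, Z=1, Y=2) weight 4/441
  (X=2, Z=0, Y=1) weight 32/441
  … 7 more
Group by X:
  weight(X=0) = 8/49
  weight(X=1) = 3/49
  weight(X=2) = 16/49
Total weight = 8/49 + 3/49 + 16/49 = 27/49
P(X=0 | obs) = 8/49 / 27/49 = 8/27
P(X=1 | obs) = 3/49 / 27/49 = 1/9
P(X=2 | obs) = 16/49 / 27/49 = 16/27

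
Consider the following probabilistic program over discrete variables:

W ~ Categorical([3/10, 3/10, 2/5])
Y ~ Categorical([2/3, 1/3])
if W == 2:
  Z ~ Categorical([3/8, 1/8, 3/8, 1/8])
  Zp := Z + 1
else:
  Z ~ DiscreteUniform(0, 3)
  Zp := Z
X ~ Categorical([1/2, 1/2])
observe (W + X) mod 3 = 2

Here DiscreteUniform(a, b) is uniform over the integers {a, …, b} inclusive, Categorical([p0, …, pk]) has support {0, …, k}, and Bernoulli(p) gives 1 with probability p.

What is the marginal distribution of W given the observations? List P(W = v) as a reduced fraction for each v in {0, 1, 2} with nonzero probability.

P(W=1) = 3/7, P(W=2) = 4/7

Enumerate traces; 16 have nonzero weight after conditioning:
  (W=1, Y=0, Z=0, X=1) weight 1/40
  (W=1, Y=0, Z=1, X=1) weight 1/40
  (W=1, Y=0, Z=2, X=1) weight 1/40
  (W=1, Y=0, Z=3, X=1) weight 1/40
  (W=1, Y=1, Z=0, X=1) weight 1/80
  (W=1, Y=1, Z=1, X=1) weight 1/80
  (W=1, Y=1, Z=2, X=1) weight 1/80
  (W=1, Y=1, Z=3, X=1) weight 1/80
  (W=2, Y=0, Z=0, X=0) weight 1/20
  … 7 more
Group by W:
  weight(W=1) = 3/20
  weight(W=2) = 1/5
Total weight = 3/20 + 1/5 = 7/20
P(W=1 | obs) = 3/20 / 7/20 = 3/7
P(W=2 | obs) = 1/5 / 7/20 = 4/7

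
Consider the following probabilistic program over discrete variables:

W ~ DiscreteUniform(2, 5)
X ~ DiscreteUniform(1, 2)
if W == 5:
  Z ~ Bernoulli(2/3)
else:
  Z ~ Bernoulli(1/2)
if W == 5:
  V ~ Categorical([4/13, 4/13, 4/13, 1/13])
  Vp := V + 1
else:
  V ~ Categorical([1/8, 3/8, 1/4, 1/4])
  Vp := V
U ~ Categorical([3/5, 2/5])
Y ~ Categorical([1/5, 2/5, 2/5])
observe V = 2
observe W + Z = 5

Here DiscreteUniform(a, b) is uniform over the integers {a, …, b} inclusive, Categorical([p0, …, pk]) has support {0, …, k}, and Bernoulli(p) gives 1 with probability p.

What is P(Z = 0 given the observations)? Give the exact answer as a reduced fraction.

P(Z = 0 | obs) = 32/71

Enumerate traces; 24 have nonzero weight after conditioning:
  (W=4, X=1, Z=1, V=2, U=0, Y=0) weight 3/1600
  (W=4, X=1, Z=1, V=2, U=0, Y=1) weight 3/800
  (W=4, X=1, Z=1, V=2, U=0, Y=2) weight 3/800
  (W=4, X=1, Z=1, V=2, U=1, Y=0) weight 1/800
  (W=4, X=1, Z=1, V=2, U=1, Y=1) weight 1/400
  (W=4, X=1, Z=1, V=2, U=1, Y=2) weight 1/400
  (W=4, X=2, Z=1, V=2, U=0, Y=0) weight 3/1600
  (W=4, X=2, Z=1, V=2, U=0, Y=1) weight 3/800
  (W=5, X=1, Z=0, V=2, U=0, Y=0) weight 1/650
  … 15 more
Group by Z:
  weight(Z=0) = 1/39
  weight(Z=1) = 1/32
Total weight = 1/39 + 1/32 = 71/1248
P(Z=0 | obs) = 1/39 / 71/1248 = 32/71
P(Z=1 | obs) = 1/32 / 71/1248 = 39/71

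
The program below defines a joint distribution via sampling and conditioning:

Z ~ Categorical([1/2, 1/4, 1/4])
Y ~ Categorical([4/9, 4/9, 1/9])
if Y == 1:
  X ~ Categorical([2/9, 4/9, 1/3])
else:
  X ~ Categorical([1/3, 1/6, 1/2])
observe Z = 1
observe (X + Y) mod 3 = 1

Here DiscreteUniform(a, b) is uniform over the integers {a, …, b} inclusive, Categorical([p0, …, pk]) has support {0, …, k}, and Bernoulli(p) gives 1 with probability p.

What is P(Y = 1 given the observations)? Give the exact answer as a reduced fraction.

Enumerate traces; 3 have nonzero weight after conditioning:
  (Z=1, Y=0, X=1) weight 1/54
  (Z=1, Y=1, X=0) weight 2/81
  (Z=1, Y=2, X=2) weight 1/72
Group by Y:
  weight(Y=0) = 1/54
  weight(Y=1) = 2/81
  weight(Y=2) = 1/72
Total weight = 1/54 + 2/81 + 1/72 = 37/648
P(Y=0 | obs) = 1/54 / 37/648 = 12/37
P(Y=1 | obs) = 2/81 / 37/648 = 16/37
P(Y=2 | obs) = 1/72 / 37/648 = 9/37

P(Y = 1 | obs) = 16/37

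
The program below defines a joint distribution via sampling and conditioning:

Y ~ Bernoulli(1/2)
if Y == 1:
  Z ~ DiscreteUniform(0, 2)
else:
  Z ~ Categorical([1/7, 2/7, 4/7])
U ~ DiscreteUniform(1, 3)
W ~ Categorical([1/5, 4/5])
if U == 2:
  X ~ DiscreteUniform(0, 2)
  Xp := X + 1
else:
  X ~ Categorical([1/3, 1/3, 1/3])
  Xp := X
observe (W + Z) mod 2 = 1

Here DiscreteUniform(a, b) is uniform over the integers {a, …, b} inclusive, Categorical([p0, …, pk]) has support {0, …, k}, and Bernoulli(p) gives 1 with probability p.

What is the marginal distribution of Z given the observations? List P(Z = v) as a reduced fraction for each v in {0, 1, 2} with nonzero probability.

P(Z=0) = 40/129, P(Z=1) = 13/129, P(Z=2) = 76/129

Enumerate traces; 54 have nonzero weight after conditioning:
  (Y=0, Z=0, U=1, W=1, X=0) weight 2/315
  (Y=0, Z=0, U=1, W=1, X=1) weight 2/315
  (Y=0, Z=0, U=1, W=1, X=2) weight 2/315
  (Y=0, Z=0, U=2, W=1, X=0) weight 2/315
  (Y=0, Z=0, U=2, W=1, X=1) weight 2/315
  (Y=0, Z=0, U=2, W=1, X=2) weight 2/315
  (Y=0, Z=0, U=3, W=1, X=0) weight 2/315
  (Y=0, Z=0, U=3, W=1, X=1) weight 2/315
  (Y=0, Z=1, U=1, W=0, X=0) weight 1/315
  (Y=0, Z=2, U=1, W=1, X=0) weight 8/315
  … 44 more
Group by Z:
  weight(Z=0) = 4/21
  weight(Z=1) = 13/210
  weight(Z=2) = 38/105
Total weight = 4/21 + 13/210 + 38/105 = 43/70
P(Z=0 | obs) = 4/21 / 43/70 = 40/129
P(Z=1 | obs) = 13/210 / 43/70 = 13/129
P(Z=2 | obs) = 38/105 / 43/70 = 76/129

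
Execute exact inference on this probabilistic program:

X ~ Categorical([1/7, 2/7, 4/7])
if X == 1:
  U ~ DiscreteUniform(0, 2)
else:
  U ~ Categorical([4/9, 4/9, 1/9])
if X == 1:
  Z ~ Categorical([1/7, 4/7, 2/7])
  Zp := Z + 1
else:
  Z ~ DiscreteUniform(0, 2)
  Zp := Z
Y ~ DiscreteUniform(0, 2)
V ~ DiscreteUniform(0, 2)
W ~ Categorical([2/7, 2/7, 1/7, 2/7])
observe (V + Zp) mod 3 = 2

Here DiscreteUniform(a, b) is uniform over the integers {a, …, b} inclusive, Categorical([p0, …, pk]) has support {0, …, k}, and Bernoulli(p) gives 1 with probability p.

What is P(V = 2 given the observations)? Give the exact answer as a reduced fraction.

P(V = 2 | obs) = 47/147

Enumerate traces; 324 have nonzero weight after conditioning:
  (X=0, U=0, Z=0, Y=0, V=2, W=0) weight 8/11907
  (X=0, U=0, Z=0, Y=0, V=2, W=1) weight 8/11907
  (X=0, U=0, Z=0, Y=0, V=2, W=2) weight 4/11907
  (X=0, U=0, Z=0, Y=0, V=2, W=3) weight 8/11907
  (X=0, U=0, Z=0, Y=1, V=2, W=0) weight 8/11907
  (X=0, U=0, Z=0, Y=1, V=2, W=1) weight 8/11907
  (X=0, U=0, Z=0, Y=1, V=2, W=2) weight 4/11907
  (X=0, U=0, Z=0, Y=1, V=2, W=3) weight 8/11907
  (X=0, U=0, Z=1, Y=0, V=1, W=0) weight 8/11907
  (X=0, U=0, Z=2, Y=0, V=0, W=0) weight 8/11907
  … 314 more
Group by V:
  weight(V=0) = 59/441
  weight(V=1) = 41/441
  weight(V=2) = 47/441
Total weight = 59/441 + 41/441 + 47/441 = 1/3
P(V=0 | obs) = 59/441 / 1/3 = 59/147
P(V=1 | obs) = 41/441 / 1/3 = 41/147
P(V=2 | obs) = 47/441 / 1/3 = 47/147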